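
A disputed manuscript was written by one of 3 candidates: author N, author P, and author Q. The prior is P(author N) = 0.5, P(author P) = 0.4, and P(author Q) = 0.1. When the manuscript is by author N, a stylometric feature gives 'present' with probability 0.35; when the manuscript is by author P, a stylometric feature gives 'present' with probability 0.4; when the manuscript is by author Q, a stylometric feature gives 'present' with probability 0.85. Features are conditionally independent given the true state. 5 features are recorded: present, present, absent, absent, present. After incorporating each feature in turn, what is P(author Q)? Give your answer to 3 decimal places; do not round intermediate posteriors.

0.070

After 'present': normaliser = 0.35·0.5000 + 0.4·0.4000 + 0.85·0.1000; P(author N) ≈ 0.4167, P(author P) ≈ 0.3810, P(author Q) ≈ 0.2024
After 'present': normaliser = 0.35·0.4167 + 0.4·0.3810 + 0.85·0.2024; P(author N) ≈ 0.3101, P(author P) ≈ 0.3241, P(author Q) ≈ 0.3658
After 'absent': normaliser = 0.65·0.3101 + 0.6·0.3241 + 0.15·0.3658; P(author N) ≈ 0.4471, P(author P) ≈ 0.4312, P(author Q) ≈ 0.1217
After 'absent': normaliser = 0.65·0.4471 + 0.6·0.4312 + 0.15·0.1217; P(author N) ≈ 0.5120, P(author P) ≈ 0.4558, P(author Q) ≈ 0.0322
After 'present': normaliser = 0.35·0.5120 + 0.4·0.4558 + 0.85·0.0322; P(author N) ≈ 0.4608, P(author P) ≈ 0.4689, P(author Q) ≈ 0.0703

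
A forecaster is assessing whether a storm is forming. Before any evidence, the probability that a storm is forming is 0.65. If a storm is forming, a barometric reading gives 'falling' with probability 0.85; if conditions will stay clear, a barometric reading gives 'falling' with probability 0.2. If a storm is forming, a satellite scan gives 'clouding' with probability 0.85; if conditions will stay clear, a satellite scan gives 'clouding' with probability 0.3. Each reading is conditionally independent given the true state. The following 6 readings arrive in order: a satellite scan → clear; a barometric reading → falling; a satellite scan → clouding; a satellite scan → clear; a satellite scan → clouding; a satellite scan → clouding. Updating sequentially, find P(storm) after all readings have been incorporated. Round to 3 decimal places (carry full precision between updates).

After a satellite scan='clear': P(storm) = 0.15·0.6500 / (0.15·0.6500 + 0.7·0.3500) ≈ 0.2847
After a barometric reading='falling': P(storm) = 0.85·0.2847 / (0.85·0.2847 + 0.2·0.7153) ≈ 0.6284
After a satellite scan='clouding': P(storm) = 0.85·0.6284 / (0.85·0.6284 + 0.3·0.3716) ≈ 0.8274
After a satellite scan='clear': P(storm) = 0.15·0.8274 / (0.15·0.8274 + 0.7·0.1726) ≈ 0.5066
After a satellite scan='clouding': P(storm) = 0.85·0.5066 / (0.85·0.5066 + 0.3·0.4934) ≈ 0.7442
After a satellite scan='clouding': P(storm) = 0.85·0.7442 / (0.85·0.7442 + 0.3·0.2558) ≈ 0.8918

0.892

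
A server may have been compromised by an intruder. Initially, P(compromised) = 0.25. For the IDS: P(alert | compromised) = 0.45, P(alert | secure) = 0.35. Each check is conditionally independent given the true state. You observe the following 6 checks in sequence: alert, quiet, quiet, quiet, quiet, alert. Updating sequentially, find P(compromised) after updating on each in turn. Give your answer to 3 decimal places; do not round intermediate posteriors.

After 'alert': P(compromised) = 0.45·0.2500 / (0.45·0.2500 + 0.35·0.7500) ≈ 0.3000
After 'quiet': P(compromised) = 0.55·0.3000 / (0.55·0.3000 + 0.65·0.7000) ≈ 0.2661
After 'quiet': P(compromised) = 0.55·0.2661 / (0.55·0.2661 + 0.65·0.7339) ≈ 0.2348
After 'quiet': P(compromised) = 0.55·0.2348 / (0.55·0.2348 + 0.65·0.7652) ≈ 0.2061
After 'quiet': P(compromised) = 0.55·0.2061 / (0.55·0.2061 + 0.65·0.7939) ≈ 0.1801
After 'alert': P(compromised) = 0.45·0.1801 / (0.45·0.1801 + 0.35·0.8199) ≈ 0.2203

0.220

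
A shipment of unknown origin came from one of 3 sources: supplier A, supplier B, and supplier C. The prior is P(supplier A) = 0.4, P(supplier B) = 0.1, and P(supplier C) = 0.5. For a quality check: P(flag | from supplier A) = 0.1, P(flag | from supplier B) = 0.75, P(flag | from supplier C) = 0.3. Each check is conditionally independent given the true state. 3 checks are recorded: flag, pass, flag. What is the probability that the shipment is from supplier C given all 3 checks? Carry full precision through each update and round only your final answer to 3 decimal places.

0.641

After 'flag': normaliser = 0.1·0.4000 + 0.75·0.1000 + 0.3·0.5000; P(supplier A) ≈ 0.1509, P(supplier B) ≈ 0.2830, P(supplier C) ≈ 0.5660
After 'pass': normaliser = 0.9·0.1509 + 0.25·0.2830 + 0.7·0.5660; P(supplier A) ≈ 0.2254, P(supplier B) ≈ 0.1174, P(supplier C) ≈ 0.6573
After 'flag': normaliser = 0.1·0.2254 + 0.75·0.1174 + 0.3·0.6573; P(supplier A) ≈ 0.0732, P(supplier B) ≈ 0.2860, P(supplier C) ≈ 0.6407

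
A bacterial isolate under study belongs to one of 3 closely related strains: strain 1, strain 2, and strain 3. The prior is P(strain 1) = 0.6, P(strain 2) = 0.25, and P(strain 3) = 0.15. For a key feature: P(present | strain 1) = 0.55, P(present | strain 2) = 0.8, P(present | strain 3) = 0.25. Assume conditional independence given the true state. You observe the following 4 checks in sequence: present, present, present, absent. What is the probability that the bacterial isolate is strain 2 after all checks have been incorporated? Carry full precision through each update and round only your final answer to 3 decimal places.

After 'present': normaliser = 0.55·0.6000 + 0.8·0.2500 + 0.25·0.1500; P(strain 1) ≈ 0.5815, P(strain 2) ≈ 0.3524, P(strain 3) ≈ 0.0661
After 'present': normaliser = 0.55·0.5815 + 0.8·0.3524 + 0.25·0.0661; P(strain 1) ≈ 0.5173, P(strain 2) ≈ 0.4560, P(strain 3) ≈ 0.0267
After 'present': normaliser = 0.55·0.5173 + 0.8·0.4560 + 0.25·0.0267; P(strain 1) ≈ 0.4337, P(strain 2) ≈ 0.5561, P(strain 3) ≈ 0.0102
After 'absent': normaliser = 0.45·0.4337 + 0.2·0.5561 + 0.75·0.0102; P(strain 1) ≈ 0.6215, P(strain 2) ≈ 0.3542, P(strain 3) ≈ 0.0243

0.354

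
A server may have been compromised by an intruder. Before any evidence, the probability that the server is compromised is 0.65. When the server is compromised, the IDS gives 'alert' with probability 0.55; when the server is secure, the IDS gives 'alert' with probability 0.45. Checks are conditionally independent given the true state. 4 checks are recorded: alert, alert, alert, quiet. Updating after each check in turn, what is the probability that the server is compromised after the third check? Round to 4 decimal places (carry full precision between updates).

Apply Bayes' rule sequentially, carrying P(compromised) forward.
After 'alert': P(compromised) = 0.55·0.6500 / (0.55·0.6500 + 0.45·0.3500) ≈ 0.6942
After 'alert': P(compromised) = 0.55·0.6942 / (0.55·0.6942 + 0.45·0.3058) ≈ 0.7350
After 'alert': P(compromised) = 0.55·0.7350 / (0.55·0.7350 + 0.45·0.2650) ≈ 0.7722

0.7722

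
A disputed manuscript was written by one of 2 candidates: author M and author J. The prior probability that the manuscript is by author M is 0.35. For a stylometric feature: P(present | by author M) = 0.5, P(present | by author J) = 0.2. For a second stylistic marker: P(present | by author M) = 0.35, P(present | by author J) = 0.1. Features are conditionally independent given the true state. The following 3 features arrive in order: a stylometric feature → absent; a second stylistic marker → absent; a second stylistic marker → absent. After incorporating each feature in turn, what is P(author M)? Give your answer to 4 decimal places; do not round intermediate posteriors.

Apply Bayes' rule sequentially, carrying P(author M) forward.
After a stylometric feature='absent': P(author M) = 0.5·0.3500 / (0.5·0.3500 + 0.8·0.6500) ≈ 0.2518
After a second stylistic marker='absent': P(author M) = 0.65·0.2518 / (0.65·0.2518 + 0.9·0.7482) ≈ 0.1955
After a second stylistic marker='absent': P(author M) = 0.65·0.1955 / (0.65·0.1955 + 0.9·0.8045) ≈ 0.1493

0.1493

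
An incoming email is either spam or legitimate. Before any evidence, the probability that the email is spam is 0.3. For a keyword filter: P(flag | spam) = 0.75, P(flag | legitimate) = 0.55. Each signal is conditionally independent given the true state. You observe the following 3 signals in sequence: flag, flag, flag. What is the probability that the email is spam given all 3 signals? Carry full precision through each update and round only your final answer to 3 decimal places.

Apply Bayes' rule sequentially, carrying P(spam) forward.
After 'flag': P(spam) = 0.75·0.3000 / (0.75·0.3000 + 0.55·0.7000) ≈ 0.3689
After 'flag': P(spam) = 0.75·0.3689 / (0.75·0.3689 + 0.55·0.6311) ≈ 0.4435
After 'flag': P(spam) = 0.75·0.4435 / (0.75·0.4435 + 0.55·0.5565) ≈ 0.5208

0.521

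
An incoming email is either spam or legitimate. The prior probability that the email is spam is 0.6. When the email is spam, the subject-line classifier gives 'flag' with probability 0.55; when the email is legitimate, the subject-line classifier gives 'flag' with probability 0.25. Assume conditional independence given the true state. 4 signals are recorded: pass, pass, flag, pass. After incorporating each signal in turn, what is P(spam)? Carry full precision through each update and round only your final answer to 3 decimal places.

After 'pass': P(spam) = 0.45·0.6000 / (0.45·0.6000 + 0.75·0.4000) ≈ 0.4737
After 'pass': P(spam) = 0.45·0.4737 / (0.45·0.4737 + 0.75·0.5263) ≈ 0.3506
After 'flag': P(spam) = 0.55·0.3506 / (0.55·0.3506 + 0.25·0.6494) ≈ 0.5430
After 'pass': P(spam) = 0.45·0.5430 / (0.45·0.5430 + 0.75·0.4570) ≈ 0.4162

0.416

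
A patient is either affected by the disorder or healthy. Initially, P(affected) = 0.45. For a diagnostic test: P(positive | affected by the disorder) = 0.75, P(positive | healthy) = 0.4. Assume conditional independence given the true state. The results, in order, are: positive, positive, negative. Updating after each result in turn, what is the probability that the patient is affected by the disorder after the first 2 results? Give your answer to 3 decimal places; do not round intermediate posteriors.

0.742

After 'positive': P(affected) = 0.75·0.4500 / (0.75·0.4500 + 0.4·0.5500) ≈ 0.6054
After 'positive': P(affected) = 0.75·0.6054 / (0.75·0.6054 + 0.4·0.3946) ≈ 0.7420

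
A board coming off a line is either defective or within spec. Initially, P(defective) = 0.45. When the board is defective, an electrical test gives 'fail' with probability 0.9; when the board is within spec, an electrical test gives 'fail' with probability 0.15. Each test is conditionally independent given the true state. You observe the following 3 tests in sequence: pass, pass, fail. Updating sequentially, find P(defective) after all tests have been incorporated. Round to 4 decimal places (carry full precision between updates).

Each posterior becomes the prior for the next update.
After 'pass': P(defective) = 0.1·0.4500 / (0.1·0.4500 + 0.85·0.5500) ≈ 0.0878
After 'pass': P(defective) = 0.1·0.0878 / (0.1·0.0878 + 0.85·0.9122) ≈ 0.0112
After 'fail': P(defective) = 0.9·0.0112 / (0.9·0.0112 + 0.15·0.9888) ≈ 0.0636

0.0636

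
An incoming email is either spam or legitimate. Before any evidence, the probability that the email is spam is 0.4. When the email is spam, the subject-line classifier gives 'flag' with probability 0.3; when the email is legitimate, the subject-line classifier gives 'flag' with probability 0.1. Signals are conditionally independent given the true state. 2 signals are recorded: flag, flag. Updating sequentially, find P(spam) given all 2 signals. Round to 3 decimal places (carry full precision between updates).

0.857

After 'flag': P(spam) = 0.3·0.4000 / (0.3·0.4000 + 0.1·0.6000) ≈ 0.6667
After 'flag': P(spam) = 0.3·0.6667 / (0.3·0.6667 + 0.1·0.3333) ≈ 0.8571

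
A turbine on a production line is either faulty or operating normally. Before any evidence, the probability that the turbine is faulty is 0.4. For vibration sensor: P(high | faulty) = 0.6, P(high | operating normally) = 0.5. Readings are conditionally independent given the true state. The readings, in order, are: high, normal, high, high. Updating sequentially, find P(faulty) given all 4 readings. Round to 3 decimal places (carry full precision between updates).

0.480

After 'high': P(faulty) = 0.6·0.4000 / (0.6·0.4000 + 0.5·0.6000) ≈ 0.4444
After 'normal': P(faulty) = 0.4·0.4444 / (0.4·0.4444 + 0.5·0.5556) ≈ 0.3902
After 'high': P(faulty) = 0.6·0.3902 / (0.6·0.3902 + 0.5·0.6098) ≈ 0.4344
After 'high': P(faulty) = 0.6·0.4344 / (0.6·0.4344 + 0.5·0.5656) ≈ 0.4796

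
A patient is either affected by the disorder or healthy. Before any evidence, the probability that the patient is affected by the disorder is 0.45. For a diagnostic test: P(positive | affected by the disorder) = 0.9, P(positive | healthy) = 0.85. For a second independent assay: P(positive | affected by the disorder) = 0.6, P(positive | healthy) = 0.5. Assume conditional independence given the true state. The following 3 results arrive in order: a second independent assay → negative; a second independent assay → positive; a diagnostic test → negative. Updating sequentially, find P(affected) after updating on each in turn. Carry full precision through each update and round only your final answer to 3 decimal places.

After a second independent assay='negative': P(affected) = 0.4·0.4500 / (0.4·0.4500 + 0.5·0.5500) ≈ 0.3956
After a second independent assay='positive': P(affected) = 0.6·0.3956 / (0.6·0.3956 + 0.5·0.6044) ≈ 0.4399
After a diagnostic test='negative': P(affected) = 0.1·0.4399 / (0.1·0.4399 + 0.15·0.5601) ≈ 0.3437

0.344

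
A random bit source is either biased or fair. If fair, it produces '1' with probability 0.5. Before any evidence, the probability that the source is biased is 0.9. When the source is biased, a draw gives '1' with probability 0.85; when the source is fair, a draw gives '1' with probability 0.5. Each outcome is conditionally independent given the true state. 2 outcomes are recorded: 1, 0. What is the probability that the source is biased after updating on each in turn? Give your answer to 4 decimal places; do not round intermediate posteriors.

After '1': P(biased) = 0.85·0.9000 / (0.85·0.9000 + 0.5·0.1000) ≈ 0.9387
After '0': P(biased) = 0.15·0.9387 / (0.15·0.9387 + 0.5·0.0613) ≈ 0.8211

0.8211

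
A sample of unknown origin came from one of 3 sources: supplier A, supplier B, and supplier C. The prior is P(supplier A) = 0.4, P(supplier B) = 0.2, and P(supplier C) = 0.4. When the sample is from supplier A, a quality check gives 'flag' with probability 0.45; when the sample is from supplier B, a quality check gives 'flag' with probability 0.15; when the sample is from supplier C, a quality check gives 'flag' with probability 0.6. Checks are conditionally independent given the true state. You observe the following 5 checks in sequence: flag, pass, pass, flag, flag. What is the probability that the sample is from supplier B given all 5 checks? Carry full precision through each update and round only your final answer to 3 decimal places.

Each posterior becomes the prior for the next update.
After 'flag': normaliser = 0.45·0.4000 + 0.15·0.2000 + 0.6·0.4000; P(supplier A) ≈ 0.4000, P(supplier B) ≈ 0.0667, P(supplier C) ≈ 0.5333
After 'pass': normaliser = 0.55·0.4000 + 0.85·0.0667 + 0.4·0.5333; P(supplier A) ≈ 0.4490, P(supplier B) ≈ 0.1156, P(supplier C) ≈ 0.4354
After 'pass': normaliser = 0.55·0.4490 + 0.85·0.1156 + 0.4·0.4354; P(supplier A) ≈ 0.4754, P(supplier B) ≈ 0.1893, P(supplier C) ≈ 0.3353
After 'flag': normaliser = 0.45·0.4754 + 0.15·0.1893 + 0.6·0.3353; P(supplier A) ≈ 0.4824, P(supplier B) ≈ 0.0640, P(supplier C) ≈ 0.4536
After 'flag': normaliser = 0.45·0.4824 + 0.15·0.0640 + 0.6·0.4536; P(supplier A) ≈ 0.4352, P(supplier B) ≈ 0.0192, P(supplier C) ≈ 0.5456

0.019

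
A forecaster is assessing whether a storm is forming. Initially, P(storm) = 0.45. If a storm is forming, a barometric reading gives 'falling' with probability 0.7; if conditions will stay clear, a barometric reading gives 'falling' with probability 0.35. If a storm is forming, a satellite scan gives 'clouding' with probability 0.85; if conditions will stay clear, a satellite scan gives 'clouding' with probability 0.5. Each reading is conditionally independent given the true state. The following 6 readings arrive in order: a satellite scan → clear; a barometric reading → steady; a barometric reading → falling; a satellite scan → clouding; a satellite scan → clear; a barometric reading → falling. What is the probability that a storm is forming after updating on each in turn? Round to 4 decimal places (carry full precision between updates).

0.1877

After a satellite scan='clear': P(storm) = 0.15·0.4500 / (0.15·0.4500 + 0.5·0.5500) ≈ 0.1971
After a barometric reading='steady': P(storm) = 0.3·0.1971 / (0.3·0.1971 + 0.65·0.8029) ≈ 0.1018
After a barometric reading='falling': P(storm) = 0.7·0.1018 / (0.7·0.1018 + 0.35·0.8982) ≈ 0.1847
After a satellite scan='clouding': P(storm) = 0.85·0.1847 / (0.85·0.1847 + 0.5·0.8153) ≈ 0.2781
After a satellite scan='clear': P(storm) = 0.15·0.2781 / (0.15·0.2781 + 0.5·0.7219) ≈ 0.1036
After a barometric reading='falling': P(storm) = 0.7·0.1036 / (0.7·0.1036 + 0.35·0.8964) ≈ 0.1877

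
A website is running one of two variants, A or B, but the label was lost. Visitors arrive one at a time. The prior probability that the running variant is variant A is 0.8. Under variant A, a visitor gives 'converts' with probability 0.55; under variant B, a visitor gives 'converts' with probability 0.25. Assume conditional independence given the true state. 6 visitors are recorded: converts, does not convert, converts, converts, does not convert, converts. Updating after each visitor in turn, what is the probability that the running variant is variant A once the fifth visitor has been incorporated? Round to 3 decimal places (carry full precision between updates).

0.939

After 'converts': P(A) = 0.55·0.8000 / (0.55·0.8000 + 0.25·0.2000) ≈ 0.8980
After 'does not convert': P(A) = 0.45·0.8980 / (0.45·0.8980 + 0.75·0.1020) ≈ 0.8408
After 'converts': P(A) = 0.55·0.8408 / (0.55·0.8408 + 0.25·0.1592) ≈ 0.9207
After 'converts': P(A) = 0.55·0.9207 / (0.55·0.9207 + 0.25·0.0793) ≈ 0.9623
After 'does not convert': P(A) = 0.45·0.9623 / (0.45·0.9623 + 0.75·0.0377) ≈ 0.9388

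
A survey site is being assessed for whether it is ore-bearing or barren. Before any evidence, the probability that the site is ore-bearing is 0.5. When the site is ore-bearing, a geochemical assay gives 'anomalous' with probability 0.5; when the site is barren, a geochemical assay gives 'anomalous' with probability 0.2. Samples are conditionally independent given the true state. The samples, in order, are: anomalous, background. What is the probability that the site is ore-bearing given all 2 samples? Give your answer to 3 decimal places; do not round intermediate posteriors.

After 'anomalous': P(ore) = 0.5·0.5000 / (0.5·0.5000 + 0.2·0.5000) ≈ 0.7143
After 'background': P(ore) = 0.5·0.7143 / (0.5·0.7143 + 0.8·0.2857) ≈ 0.6098

0.610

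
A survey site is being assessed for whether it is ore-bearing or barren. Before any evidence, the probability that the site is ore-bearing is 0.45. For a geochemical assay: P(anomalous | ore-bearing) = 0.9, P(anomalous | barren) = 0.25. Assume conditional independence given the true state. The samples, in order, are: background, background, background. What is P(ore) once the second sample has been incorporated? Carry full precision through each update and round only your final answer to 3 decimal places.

0.014

Apply Bayes' rule sequentially, carrying P(ore) forward.
After 'background': P(ore) = 0.1·0.4500 / (0.1·0.4500 + 0.75·0.5500) ≈ 0.0984
After 'background': P(ore) = 0.1·0.0984 / (0.1·0.0984 + 0.75·0.9016) ≈ 0.0143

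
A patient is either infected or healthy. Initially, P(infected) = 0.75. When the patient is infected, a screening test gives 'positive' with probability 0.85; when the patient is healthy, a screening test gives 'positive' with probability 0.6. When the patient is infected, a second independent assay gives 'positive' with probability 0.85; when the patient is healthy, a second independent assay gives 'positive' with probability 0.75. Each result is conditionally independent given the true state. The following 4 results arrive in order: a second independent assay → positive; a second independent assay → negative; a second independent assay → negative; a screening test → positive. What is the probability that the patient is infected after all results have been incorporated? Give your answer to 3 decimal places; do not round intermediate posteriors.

0.634

Each posterior becomes the prior for the next update.
After a second independent assay='positive': P(infected) = 0.85·0.7500 / (0.85·0.7500 + 0.75·0.2500) ≈ 0.7727
After a second independent assay='negative': P(infected) = 0.15·0.7727 / (0.15·0.7727 + 0.25·0.2273) ≈ 0.6711
After a second independent assay='negative': P(infected) = 0.15·0.6711 / (0.15·0.6711 + 0.25·0.3289) ≈ 0.5504
After a screening test='positive': P(infected) = 0.85·0.5504 / (0.85·0.5504 + 0.6·0.4496) ≈ 0.6342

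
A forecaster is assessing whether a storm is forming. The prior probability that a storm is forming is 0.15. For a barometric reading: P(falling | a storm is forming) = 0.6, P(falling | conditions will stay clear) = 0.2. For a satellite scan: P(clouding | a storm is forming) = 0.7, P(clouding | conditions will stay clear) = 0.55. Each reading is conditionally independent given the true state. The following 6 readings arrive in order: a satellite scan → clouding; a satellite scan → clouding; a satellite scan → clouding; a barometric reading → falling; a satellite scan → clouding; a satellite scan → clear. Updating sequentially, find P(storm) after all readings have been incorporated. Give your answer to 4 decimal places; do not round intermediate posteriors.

Each posterior becomes the prior for the next update.
After a satellite scan='clouding': P(storm) = 0.7·0.1500 / (0.7·0.1500 + 0.55·0.8500) ≈ 0.1834
After a satellite scan='clouding': P(storm) = 0.7·0.1834 / (0.7·0.1834 + 0.55·0.8166) ≈ 0.2223
After a satellite scan='clouding': P(storm) = 0.7·0.2223 / (0.7·0.2223 + 0.55·0.7777) ≈ 0.2668
After a barometric reading='falling': P(storm) = 0.6·0.2668 / (0.6·0.2668 + 0.2·0.7332) ≈ 0.5219
After a satellite scan='clouding': P(storm) = 0.7·0.5219 / (0.7·0.5219 + 0.55·0.4781) ≈ 0.5814
After a satellite scan='clear': P(storm) = 0.3·0.5814 / (0.3·0.5814 + 0.45·0.4186) ≈ 0.4808

0.4808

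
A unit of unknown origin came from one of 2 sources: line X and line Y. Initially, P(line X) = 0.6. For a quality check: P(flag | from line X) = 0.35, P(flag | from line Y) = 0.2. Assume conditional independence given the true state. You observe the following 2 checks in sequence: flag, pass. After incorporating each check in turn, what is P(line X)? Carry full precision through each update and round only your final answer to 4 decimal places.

0.6808

After 'flag': P(line X) = 0.35·0.6000 / (0.35·0.6000 + 0.2·0.4000) ≈ 0.7241
After 'pass': P(line X) = 0.65·0.7241 / (0.65·0.7241 + 0.8·0.2759) ≈ 0.6808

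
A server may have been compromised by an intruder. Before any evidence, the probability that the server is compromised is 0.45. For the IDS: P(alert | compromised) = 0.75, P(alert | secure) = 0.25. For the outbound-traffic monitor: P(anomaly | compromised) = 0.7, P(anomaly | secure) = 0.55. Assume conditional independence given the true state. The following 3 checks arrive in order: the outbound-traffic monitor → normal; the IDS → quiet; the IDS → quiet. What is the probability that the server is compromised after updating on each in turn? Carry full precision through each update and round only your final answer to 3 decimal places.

Apply Bayes' rule sequentially, carrying P(compromised) forward.
After the outbound-traffic monitor='normal': P(compromised) = 0.3·0.4500 / (0.3·0.4500 + 0.45·0.5500) ≈ 0.3529
After the IDS='quiet': P(compromised) = 0.25·0.3529 / (0.25·0.3529 + 0.75·0.6471) ≈ 0.1538
After the IDS='quiet': P(compromised) = 0.25·0.1538 / (0.25·0.1538 + 0.75·0.8462) ≈ 0.0571

0.057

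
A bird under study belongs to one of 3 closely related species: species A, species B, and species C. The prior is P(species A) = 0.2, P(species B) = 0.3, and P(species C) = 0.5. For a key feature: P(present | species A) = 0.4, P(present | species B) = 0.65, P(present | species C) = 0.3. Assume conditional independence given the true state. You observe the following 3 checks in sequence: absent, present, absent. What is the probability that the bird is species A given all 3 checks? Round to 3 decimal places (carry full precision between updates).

0.228

After 'absent': normaliser = 0.6·0.2000 + 0.35·0.3000 + 0.7·0.5000; P(species A) ≈ 0.2087, P(species B) ≈ 0.1826, P(species C) ≈ 0.6087
After 'present': normaliser = 0.4·0.2087 + 0.65·0.1826 + 0.3·0.6087; P(species A) ≈ 0.2169, P(species B) ≈ 0.3085, P(species C) ≈ 0.4746
After 'absent': normaliser = 0.6·0.2169 + 0.35·0.3085 + 0.7·0.4746; P(species A) ≈ 0.2282, P(species B) ≈ 0.1893, P(species C) ≈ 0.5825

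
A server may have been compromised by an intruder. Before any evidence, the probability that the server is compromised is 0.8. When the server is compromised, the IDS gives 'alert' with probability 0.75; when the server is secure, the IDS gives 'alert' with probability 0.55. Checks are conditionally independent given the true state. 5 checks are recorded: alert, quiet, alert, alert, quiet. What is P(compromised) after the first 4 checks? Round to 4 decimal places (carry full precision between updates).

Each posterior becomes the prior for the next update.
After 'alert': P(compromised) = 0.75·0.8000 / (0.75·0.8000 + 0.55·0.2000) ≈ 0.8451
After 'quiet': P(compromised) = 0.25·0.8451 / (0.25·0.8451 + 0.45·0.1549) ≈ 0.7519
After 'alert': P(compromised) = 0.75·0.7519 / (0.75·0.7519 + 0.55·0.2481) ≈ 0.8052
After 'alert': P(compromised) = 0.75·0.8052 / (0.75·0.8052 + 0.55·0.1948) ≈ 0.8493

0.8493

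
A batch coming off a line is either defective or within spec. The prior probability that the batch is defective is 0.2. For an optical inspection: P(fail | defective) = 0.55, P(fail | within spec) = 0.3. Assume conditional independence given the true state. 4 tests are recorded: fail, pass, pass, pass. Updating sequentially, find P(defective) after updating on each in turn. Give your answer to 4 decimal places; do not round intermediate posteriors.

0.1085

After 'fail': P(defective) = 0.55·0.2000 / (0.55·0.2000 + 0.3·0.8000) ≈ 0.3143
After 'pass': P(defective) = 0.45·0.3143 / (0.45·0.3143 + 0.7·0.6857) ≈ 0.2276
After 'pass': P(defective) = 0.45·0.2276 / (0.45·0.2276 + 0.7·0.7724) ≈ 0.1592
After 'pass': P(defective) = 0.45·0.1592 / (0.45·0.1592 + 0.7·0.8408) ≈ 0.1085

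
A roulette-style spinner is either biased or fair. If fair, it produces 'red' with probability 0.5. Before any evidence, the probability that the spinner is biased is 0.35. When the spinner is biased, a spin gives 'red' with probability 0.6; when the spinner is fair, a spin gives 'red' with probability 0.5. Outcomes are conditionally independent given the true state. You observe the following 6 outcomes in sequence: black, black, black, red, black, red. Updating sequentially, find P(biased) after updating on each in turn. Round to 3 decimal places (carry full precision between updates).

Apply Bayes' rule sequentially, carrying P(biased) forward.
After 'black': P(biased) = 0.4·0.3500 / (0.4·0.3500 + 0.5·0.6500) ≈ 0.3011
After 'black': P(biased) = 0.4·0.3011 / (0.4·0.3011 + 0.5·0.6989) ≈ 0.2563
After 'black': P(biased) = 0.4·0.2563 / (0.4·0.2563 + 0.5·0.7437) ≈ 0.2161
After 'red': P(biased) = 0.6·0.2161 / (0.6·0.2161 + 0.5·0.7839) ≈ 0.2486
After 'black': P(biased) = 0.4·0.2486 / (0.4·0.2486 + 0.5·0.7514) ≈ 0.2093
After 'red': P(biased) = 0.6·0.2093 / (0.6·0.2093 + 0.5·0.7907) ≈ 0.2410

0.241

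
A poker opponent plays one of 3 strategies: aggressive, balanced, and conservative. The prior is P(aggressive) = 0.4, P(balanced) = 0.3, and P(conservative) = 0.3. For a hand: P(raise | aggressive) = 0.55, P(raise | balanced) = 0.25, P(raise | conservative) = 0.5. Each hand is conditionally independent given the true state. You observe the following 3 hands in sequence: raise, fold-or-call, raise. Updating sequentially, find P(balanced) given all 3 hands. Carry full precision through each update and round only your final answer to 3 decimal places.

0.133

After 'raise': normaliser = 0.55·0.4000 + 0.25·0.3000 + 0.5·0.3000; P(aggressive) ≈ 0.4944, P(balanced) ≈ 0.1685, P(conservative) ≈ 0.3371
After 'fold-or-call': normaliser = 0.45·0.4944 + 0.75·0.1685 + 0.5·0.3371; P(aggressive) ≈ 0.4300, P(balanced) ≈ 0.2443, P(conservative) ≈ 0.3257
After 'raise': normaliser = 0.55·0.4300 + 0.25·0.2443 + 0.5·0.3257; P(aggressive) ≈ 0.5136, P(balanced) ≈ 0.1326, P(conservative) ≈ 0.3537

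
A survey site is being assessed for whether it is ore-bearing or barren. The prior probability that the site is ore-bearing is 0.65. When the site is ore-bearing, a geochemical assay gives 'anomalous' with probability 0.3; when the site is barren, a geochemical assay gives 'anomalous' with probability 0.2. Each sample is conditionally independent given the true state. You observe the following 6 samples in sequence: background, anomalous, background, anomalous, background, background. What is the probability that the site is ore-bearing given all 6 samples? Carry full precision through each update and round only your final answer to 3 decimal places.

After 'background': P(ore) = 0.7·0.6500 / (0.7·0.6500 + 0.8·0.3500) ≈ 0.6190
After 'anomalous': P(ore) = 0.3·0.6190 / (0.3·0.6190 + 0.2·0.3810) ≈ 0.7091
After 'background': P(ore) = 0.7·0.7091 / (0.7·0.7091 + 0.8·0.2909) ≈ 0.6808
After 'anomalous': P(ore) = 0.3·0.6808 / (0.3·0.6808 + 0.2·0.3192) ≈ 0.7619
After 'background': P(ore) = 0.7·0.7619 / (0.7·0.7619 + 0.8·0.2381) ≈ 0.7368
After 'background': P(ore) = 0.7·0.7368 / (0.7·0.7368 + 0.8·0.2632) ≈ 0.7101

0.710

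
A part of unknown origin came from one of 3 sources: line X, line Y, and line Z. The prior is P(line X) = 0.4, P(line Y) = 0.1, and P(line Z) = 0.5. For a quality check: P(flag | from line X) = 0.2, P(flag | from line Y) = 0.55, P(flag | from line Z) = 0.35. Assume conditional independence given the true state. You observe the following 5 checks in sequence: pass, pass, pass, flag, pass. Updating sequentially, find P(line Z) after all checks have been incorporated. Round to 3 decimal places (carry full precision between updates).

After 'pass': normaliser = 0.8·0.4000 + 0.45·0.1000 + 0.65·0.5000; P(line X) ≈ 0.4638, P(line Y) ≈ 0.0652, P(line Z) ≈ 0.4710
After 'pass': normaliser = 0.8·0.4638 + 0.45·0.0652 + 0.65·0.4710; P(line X) ≈ 0.5251, P(line Y) ≈ 0.0415, P(line Z) ≈ 0.4333
After 'pass': normaliser = 0.8·0.5251 + 0.45·0.0415 + 0.65·0.4333; P(line X) ≈ 0.5831, P(line Y) ≈ 0.0259, P(line Z) ≈ 0.3910
After 'flag': normaliser = 0.2·0.5831 + 0.55·0.0259 + 0.35·0.3910; P(line X) ≈ 0.4356, P(line Y) ≈ 0.0533, P(line Z) ≈ 0.5111
After 'pass': normaliser = 0.8·0.4356 + 0.45·0.0533 + 0.65·0.5111; P(line X) ≈ 0.4945, P(line Y) ≈ 0.0340, P(line Z) ≈ 0.4714

0.471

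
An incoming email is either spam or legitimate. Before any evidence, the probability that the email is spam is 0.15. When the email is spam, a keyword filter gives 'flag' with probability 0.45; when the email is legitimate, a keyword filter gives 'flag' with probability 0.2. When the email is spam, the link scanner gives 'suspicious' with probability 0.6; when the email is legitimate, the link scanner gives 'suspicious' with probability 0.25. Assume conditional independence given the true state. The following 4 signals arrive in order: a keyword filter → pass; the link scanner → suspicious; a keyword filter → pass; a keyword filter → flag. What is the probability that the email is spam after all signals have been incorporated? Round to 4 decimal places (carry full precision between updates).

After a keyword filter='pass': P(spam) = 0.55·0.1500 / (0.55·0.1500 + 0.8·0.8500) ≈ 0.1082
After the link scanner='suspicious': P(spam) = 0.6·0.1082 / (0.6·0.1082 + 0.25·0.8918) ≈ 0.2255
After a keyword filter='pass': P(spam) = 0.55·0.2255 / (0.55·0.2255 + 0.8·0.7745) ≈ 0.1668
After a keyword filter='flag': P(spam) = 0.45·0.1668 / (0.45·0.1668 + 0.2·0.8332) ≈ 0.3105

0.3105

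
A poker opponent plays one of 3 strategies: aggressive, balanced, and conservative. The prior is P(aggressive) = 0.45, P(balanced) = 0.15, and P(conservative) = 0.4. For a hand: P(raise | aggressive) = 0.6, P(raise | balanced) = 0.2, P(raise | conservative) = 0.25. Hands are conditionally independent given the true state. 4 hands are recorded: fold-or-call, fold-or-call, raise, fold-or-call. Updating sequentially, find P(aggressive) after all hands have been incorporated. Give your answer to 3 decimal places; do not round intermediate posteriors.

0.231

After 'fold-or-call': normaliser = 0.4·0.4500 + 0.8·0.1500 + 0.75·0.4000; P(aggressive) ≈ 0.3000, P(balanced) ≈ 0.2000, P(conservative) ≈ 0.5000
After 'fold-or-call': normaliser = 0.4·0.3000 + 0.8·0.2000 + 0.75·0.5000; P(aggressive) ≈ 0.1832, P(balanced) ≈ 0.2443, P(conservative) ≈ 0.5725
After 'raise': normaliser = 0.6·0.1832 + 0.2·0.2443 + 0.25·0.5725; P(aggressive) ≈ 0.3641, P(balanced) ≈ 0.1618, P(conservative) ≈ 0.4741
After 'fold-or-call': normaliser = 0.4·0.3641 + 0.8·0.1618 + 0.75·0.4741; P(aggressive) ≈ 0.2309, P(balanced) ≈ 0.2053, P(conservative) ≈ 0.5638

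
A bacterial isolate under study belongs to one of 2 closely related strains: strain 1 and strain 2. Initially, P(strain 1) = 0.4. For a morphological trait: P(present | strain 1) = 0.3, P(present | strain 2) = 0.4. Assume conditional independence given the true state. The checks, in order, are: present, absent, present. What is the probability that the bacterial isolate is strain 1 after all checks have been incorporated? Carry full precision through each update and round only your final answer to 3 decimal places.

0.304

Apply Bayes' rule sequentially, carrying P(strain 1) forward.
After 'present': P(strain 1) = 0.3·0.4000 / (0.3·0.4000 + 0.4·0.6000) ≈ 0.3333
After 'absent': P(strain 1) = 0.7·0.3333 / (0.7·0.3333 + 0.6·0.6667) ≈ 0.3684
After 'present': P(strain 1) = 0.3·0.3684 / (0.3·0.3684 + 0.4·0.6316) ≈ 0.3043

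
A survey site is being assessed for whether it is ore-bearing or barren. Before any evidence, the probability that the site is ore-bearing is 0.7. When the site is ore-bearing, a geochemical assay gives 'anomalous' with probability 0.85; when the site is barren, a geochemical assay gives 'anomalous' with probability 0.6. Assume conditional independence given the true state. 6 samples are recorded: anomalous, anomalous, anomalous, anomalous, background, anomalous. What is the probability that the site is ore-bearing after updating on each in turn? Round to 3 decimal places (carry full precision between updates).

After 'anomalous': P(ore) = 0.85·0.7000 / (0.85·0.7000 + 0.6·0.3000) ≈ 0.7677
After 'anomalous': P(ore) = 0.85·0.7677 / (0.85·0.7677 + 0.6·0.2323) ≈ 0.8240
After 'anomalous': P(ore) = 0.85·0.8240 / (0.85·0.8240 + 0.6·0.1760) ≈ 0.8690
After 'anomalous': P(ore) = 0.85·0.8690 / (0.85·0.8690 + 0.6·0.1310) ≈ 0.9038
After 'background': P(ore) = 0.15·0.9038 / (0.15·0.9038 + 0.4·0.0962) ≈ 0.7790
After 'anomalous': P(ore) = 0.85·0.7790 / (0.85·0.7790 + 0.6·0.2210) ≈ 0.8331

0.833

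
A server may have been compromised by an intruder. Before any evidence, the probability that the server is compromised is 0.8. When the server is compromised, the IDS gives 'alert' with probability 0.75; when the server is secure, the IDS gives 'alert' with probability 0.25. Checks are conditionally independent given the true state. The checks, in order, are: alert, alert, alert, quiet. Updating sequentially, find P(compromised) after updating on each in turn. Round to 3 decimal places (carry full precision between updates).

After 'alert': P(compromised) = 0.75·0.8000 / (0.75·0.8000 + 0.25·0.2000) ≈ 0.9231
After 'alert': P(compromised) = 0.75·0.9231 / (0.75·0.9231 + 0.25·0.0769) ≈ 0.9730
After 'alert': P(compromised) = 0.75·0.9730 / (0.75·0.9730 + 0.25·0.0270) ≈ 0.9908
After 'quiet': P(compromised) = 0.25·0.9908 / (0.25·0.9908 + 0.75·0.0092) ≈ 0.9730

0.973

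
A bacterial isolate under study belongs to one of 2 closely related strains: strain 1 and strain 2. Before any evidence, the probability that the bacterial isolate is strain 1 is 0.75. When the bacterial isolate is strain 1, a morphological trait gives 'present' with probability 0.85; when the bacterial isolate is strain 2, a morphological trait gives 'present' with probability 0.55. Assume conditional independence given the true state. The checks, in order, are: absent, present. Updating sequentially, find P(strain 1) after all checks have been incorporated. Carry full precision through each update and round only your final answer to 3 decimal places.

After 'absent': P(strain 1) = 0.15·0.7500 / (0.15·0.7500 + 0.45·0.2500) ≈ 0.5000
After 'present': P(strain 1) = 0.85·0.5000 / (0.85·0.5000 + 0.55·0.5000) ≈ 0.6071

0.607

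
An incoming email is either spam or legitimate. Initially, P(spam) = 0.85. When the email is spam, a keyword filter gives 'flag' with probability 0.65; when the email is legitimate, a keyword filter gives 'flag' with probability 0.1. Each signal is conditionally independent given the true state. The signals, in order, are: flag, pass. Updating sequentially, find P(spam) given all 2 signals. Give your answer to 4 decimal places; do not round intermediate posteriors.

0.9347

After 'flag': P(spam) = 0.65·0.8500 / (0.65·0.8500 + 0.1·0.1500) ≈ 0.9736
After 'pass': P(spam) = 0.35·0.9736 / (0.35·0.9736 + 0.9·0.0264) ≈ 0.9347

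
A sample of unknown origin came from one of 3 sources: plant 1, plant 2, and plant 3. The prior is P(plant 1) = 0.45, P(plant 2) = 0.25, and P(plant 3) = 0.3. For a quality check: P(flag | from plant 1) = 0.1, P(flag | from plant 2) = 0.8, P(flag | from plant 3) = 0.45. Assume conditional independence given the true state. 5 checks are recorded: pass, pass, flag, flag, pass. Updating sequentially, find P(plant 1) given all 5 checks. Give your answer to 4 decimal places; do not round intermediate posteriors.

0.2237

After 'pass': normaliser = 0.9·0.4500 + 0.2·0.2500 + 0.55·0.3000; P(plant 1) ≈ 0.6532, P(plant 2) ≈ 0.0806, P(plant 3) ≈ 0.2661
After 'pass': normaliser = 0.9·0.6532 + 0.2·0.0806 + 0.55·0.2661; P(plant 1) ≈ 0.7834, P(plant 2) ≈ 0.0215, P(plant 3) ≈ 0.1951
After 'flag': normaliser = 0.1·0.7834 + 0.8·0.0215 + 0.45·0.1951; P(plant 1) ≈ 0.4274, P(plant 2) ≈ 0.0938, P(plant 3) ≈ 0.4788
After 'flag': normaliser = 0.1·0.4274 + 0.8·0.0938 + 0.45·0.4788; P(plant 1) ≈ 0.1282, P(plant 2) ≈ 0.2252, P(plant 3) ≈ 0.6466
After 'pass': normaliser = 0.9·0.1282 + 0.2·0.2252 + 0.55·0.6466; P(plant 1) ≈ 0.2237, P(plant 2) ≈ 0.0873, P(plant 3) ≈ 0.6891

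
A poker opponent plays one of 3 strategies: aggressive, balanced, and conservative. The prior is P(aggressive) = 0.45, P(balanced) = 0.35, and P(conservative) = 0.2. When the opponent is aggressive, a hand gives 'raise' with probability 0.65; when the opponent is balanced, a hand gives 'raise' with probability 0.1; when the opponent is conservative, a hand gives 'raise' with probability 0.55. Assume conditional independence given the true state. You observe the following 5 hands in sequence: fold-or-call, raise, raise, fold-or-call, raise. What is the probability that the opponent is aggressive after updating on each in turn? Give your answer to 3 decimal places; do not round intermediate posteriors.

After 'fold-or-call': normaliser = 0.35·0.4500 + 0.9·0.3500 + 0.45·0.2000; P(aggressive) ≈ 0.2800, P(balanced) ≈ 0.5600, P(conservative) ≈ 0.1600
After 'raise': normaliser = 0.65·0.2800 + 0.1·0.5600 + 0.55·0.1600; P(aggressive) ≈ 0.5583, P(balanced) ≈ 0.1718, P(conservative) ≈ 0.2699
After 'raise': normaliser = 0.65·0.5583 + 0.1·0.1718 + 0.55·0.2699; P(aggressive) ≈ 0.6866, P(balanced) ≈ 0.0325, P(conservative) ≈ 0.2809
After 'fold-or-call': normaliser = 0.35·0.6866 + 0.9·0.0325 + 0.45·0.2809; P(aggressive) ≈ 0.6069, P(balanced) ≈ 0.0739, P(conservative) ≈ 0.3192
After 'raise': normaliser = 0.65·0.6069 + 0.1·0.0739 + 0.55·0.3192; P(aggressive) ≈ 0.6831, P(balanced) ≈ 0.0128, P(conservative) ≈ 0.3041

0.683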